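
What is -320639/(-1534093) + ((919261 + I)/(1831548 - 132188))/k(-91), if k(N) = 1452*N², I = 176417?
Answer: 99267552395606099/474944152730407360 ≈ 0.20901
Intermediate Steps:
-320639/(-1534093) + ((919261 + I)/(1831548 - 132188))/k(-91) = -320639/(-1534093) + ((919261 + 176417)/(1831548 - 132188))/((1452*(-91)²)) = -320639*(-1/1534093) + (1095678/1699360)/((1452*8281)) = 29149/139463 + (1095678*(1/1699360))/12024012 = 29149/139463 + (547839/849680)*(1/12024012) = 29149/139463 + 182613/3405520838720 = 99267552395606099/474944152730407360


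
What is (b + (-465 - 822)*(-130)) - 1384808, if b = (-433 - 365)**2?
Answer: -580694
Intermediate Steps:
b = 636804 (b = (-798)**2 = 636804)
(b + (-465 - 822)*(-130)) - 1384808 = (636804 + (-465 - 822)*(-130)) - 1384808 = (636804 - 1287*(-130)) - 1384808 = (636804 + 167310) - 1384808 = 804114 - 1384808 = -580694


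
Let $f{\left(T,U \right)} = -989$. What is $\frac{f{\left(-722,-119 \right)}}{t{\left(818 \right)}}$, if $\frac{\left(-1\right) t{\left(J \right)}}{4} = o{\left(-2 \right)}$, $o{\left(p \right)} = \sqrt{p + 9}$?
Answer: $\frac{989 \sqrt{7}}{28} \approx 93.452$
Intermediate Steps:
$o{\left(p \right)} = \sqrt{9 + p}$
$t{\left(J \right)} = - 4 \sqrt{7}$ ($t{\left(J \right)} = - 4 \sqrt{9 - 2} = - 4 \sqrt{7}$)
$\frac{f{\left(-722,-119 \right)}}{t{\left(818 \right)}} = - \frac{989}{\left(-4\right) \sqrt{7}} = - 989 \left(- \frac{\sqrt{7}}{28}\right) = \frac{989 \sqrt{7}}{28}$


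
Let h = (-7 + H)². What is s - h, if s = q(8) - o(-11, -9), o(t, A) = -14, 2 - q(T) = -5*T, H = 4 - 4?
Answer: 7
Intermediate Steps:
H = 0
q(T) = 2 + 5*T (q(T) = 2 - (-5)*T = 2 + 5*T)
s = 56 (s = (2 + 5*8) - 1*(-14) = (2 + 40) + 14 = 42 + 14 = 56)
h = 49 (h = (-7 + 0)² = (-7)² = 49)
s - h = 56 - 1*49 = 56 - 49 = 7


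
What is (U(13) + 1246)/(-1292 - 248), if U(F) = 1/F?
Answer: -16199/20020 ≈ -0.80914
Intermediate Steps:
(U(13) + 1246)/(-1292 - 248) = (1/13 + 1246)/(-1292 - 248) = (1/13 + 1246)/(-1540) = (16199/13)*(-1/1540) = -16199/20020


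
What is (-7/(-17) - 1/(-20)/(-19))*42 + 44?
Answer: 197623/3230 ≈ 61.184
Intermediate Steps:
(-7/(-17) - 1/(-20)/(-19))*42 + 44 = (-7*(-1/17) - 1*(-1/20)*(-1/19))*42 + 44 = (7/17 + (1/20)*(-1/19))*42 + 44 = (7/17 - 1/380)*42 + 44 = (2643/6460)*42 + 44 = 55503/3230 + 44 = 197623/3230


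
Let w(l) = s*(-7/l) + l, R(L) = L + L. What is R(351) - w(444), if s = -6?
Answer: 19085/74 ≈ 257.91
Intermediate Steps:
R(L) = 2*L
w(l) = l + 42/l (w(l) = -(-42)/l + l = 42/l + l = l + 42/l)
R(351) - w(444) = 2*351 - (444 + 42/444) = 702 - (444 + 42*(1/444)) = 702 - (444 + 7/74) = 702 - 1*32863/74 = 702 - 32863/74 = 19085/74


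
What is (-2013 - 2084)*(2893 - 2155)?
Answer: -3023586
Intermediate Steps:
(-2013 - 2084)*(2893 - 2155) = -4097*738 = -3023586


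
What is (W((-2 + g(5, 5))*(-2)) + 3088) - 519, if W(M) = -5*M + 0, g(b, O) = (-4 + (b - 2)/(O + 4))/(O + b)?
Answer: 7636/3 ≈ 2545.3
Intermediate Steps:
g(b, O) = (-4 + (-2 + b)/(4 + O))/(O + b)
W(M) = -5*M
(W((-2 + g(5, 5))*(-2)) + 3088) - 519 = (-5*(-2 + (-18 + 5 - 4*5)/(5**2 + 4*5 + 4*5 + 5*5))*(-2) + 3088) - 519 = (-5*(-2 + (-18 + 5 - 20)/(25 + 20 + 20 + 25))*(-2) + 3088) - 519 = (-5*(-2 - 33/90)*(-2) + 3088) - 519 = (-5*(-2 + (1/90)*(-33))*(-2) + 3088) - 519 = (-5*(-2 - 11/30)*(-2) + 3088) - 519 = (-(-71)*(-2)/6 + 3088) - 519 = (-5*71/15 + 3088) - 519 = (-71/3 + 3088) - 519 = 9193/3 - 519 = 7636/3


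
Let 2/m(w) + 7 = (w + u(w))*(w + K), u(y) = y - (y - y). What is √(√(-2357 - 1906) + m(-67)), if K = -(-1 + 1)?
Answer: √(17942 + 563351887*I*√87)/8971 ≈ 5.7137 + 5.7136*I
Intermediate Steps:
u(y) = y (u(y) = y - 1*0 = y + 0 = y)
K = 0 (K = -1*0 = 0)
m(w) = 2/(-7 + 2*w²) (m(w) = 2/(-7 + (w + w)*(w + 0)) = 2/(-7 + (2*w)*w) = 2/(-7 + 2*w²))
√(√(-2357 - 1906) + m(-67)) = √(√(-2357 - 1906) + 2/(-7 + 2*(-67)²)) = √(√(-4263) + 2/(-7 + 2*4489)) = √(7*I*√87 + 2/(-7 + 8978)) = √(7*I*√87 + 2/8971) = √(2/8971 + 7*I*√87)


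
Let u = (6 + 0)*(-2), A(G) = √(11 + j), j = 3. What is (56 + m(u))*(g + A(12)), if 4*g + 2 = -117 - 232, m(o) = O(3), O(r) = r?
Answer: -20709/4 + 59*√14 ≈ -4956.5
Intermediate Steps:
A(G) = √14 (A(G) = √(11 + 3) = √14)
u = -12 (u = 6*(-2) = -12)
m(o) = 3
g = -351/4 (g = -½ + (-117 - 232)/4 = -½ + (¼)*(-349) = -½ - 349/4 = -351/4 ≈ -87.750)
(56 + m(u))*(g + A(12)) = (56 + 3)*(-351/4 + √14) = 59*(-351/4 + √14) = -20709/4 + 59*√14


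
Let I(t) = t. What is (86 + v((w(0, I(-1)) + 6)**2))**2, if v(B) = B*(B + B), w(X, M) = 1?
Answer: 23892544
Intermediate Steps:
v(B) = 2*B**2 (v(B) = B*(2*B) = 2*B**2)
(86 + v((w(0, I(-1)) + 6)**2))**2 = (86 + 2*((1 + 6)**2)**2)**2 = (86 + 2*(7**2)**2)**2 = (86 + 2*49**2)**2 = (86 + 2*2401)**2 = (86 + 4802)**2 = 4888**2 = 23892544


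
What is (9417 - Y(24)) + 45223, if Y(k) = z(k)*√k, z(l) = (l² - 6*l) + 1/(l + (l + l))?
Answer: 54640 - 31105*√6/36 ≈ 52524.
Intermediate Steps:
z(l) = l² - 6*l + 1/(3*l) (z(l) = (l² - 6*l) + 1/(l + 2*l) = (l² - 6*l) + 1/(3*l) = l² - 6*l + 1/(3*l))
Y(k) = √k*(k² - 6*k + 1/(3*k)) (Y(k) = (k² - 6*k + 1/(3*k))*√k = √k*(k² - 6*k + 1/(3*k)))
(9417 - Y(24)) + 45223 = (9417 - (1 + 3*24²*(-6 + 24))/(3*√24)) + 45223 = (9417 - √6/12*(1 + 3*576*18)/3) + 45223 = (9417 - √6/12*(1 + 31104)/3) + 45223 = (9417 - √6/12*31105/3) + 45223 = (9417 - 31105*√6/36) + 45223 = 54640 - 31105*√6/36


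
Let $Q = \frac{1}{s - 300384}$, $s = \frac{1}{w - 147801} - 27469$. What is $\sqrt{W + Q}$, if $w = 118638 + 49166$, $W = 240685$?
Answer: $\frac{\sqrt{10351364909625299632133666}}{6558043558} \approx 490.6$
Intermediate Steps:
$w = 167804$
$s = - \frac{549462406}{20003}$ ($s = \frac{1}{167804 - 147801} - 27469 = \frac{1}{20003} - 27469 = - \frac{549462406}{20003} \approx -27469.0$)
$Q = - \frac{20003}{6558043558}$ ($Q = \frac{1}{- \frac{549462406}{20003} - 300384} = \frac{1}{- \frac{6558043558}{20003}} = - \frac{20003}{6558043558} \approx -3.0501 \cdot 10^{-6}$)
$\sqrt{W + Q} = \sqrt{240685 - \frac{20003}{6558043558}} = \sqrt{\frac{1578422713737227}{6558043558}} = \frac{\sqrt{10351364909625299632133666}}{6558043558}$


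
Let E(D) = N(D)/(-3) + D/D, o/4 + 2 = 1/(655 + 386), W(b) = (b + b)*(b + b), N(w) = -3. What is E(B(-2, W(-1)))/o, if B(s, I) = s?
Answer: -1041/4162 ≈ -0.25012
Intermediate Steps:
W(b) = 4*b² (W(b) = (2*b)*(2*b) = 4*b²)
o = -8324/1041 (o = -8 + 4/(655 + 386) = -8 + 4/1041 = -8324/1041 ≈ -7.9962)
E(D) = 2 (E(D) = -3/(-3) + D/D = -3*(-⅓) + 1 = 1 + 1 = 2)
E(B(-2, W(-1)))/o = 2/(-8324/1041) = 2*(-1041/8324) = -1041/4162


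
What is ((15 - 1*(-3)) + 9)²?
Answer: 729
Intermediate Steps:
((15 - 1*(-3)) + 9)² = ((15 + 3) + 9)² = (18 + 9)² = 27² = 729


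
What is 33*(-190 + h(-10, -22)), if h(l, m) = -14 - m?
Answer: -6006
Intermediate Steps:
33*(-190 + h(-10, -22)) = 33*(-190 + (-14 - 1*(-22))) = 33*(-190 + (-14 + 22)) = 33*(-190 + 8) = 33*(-182) = -6006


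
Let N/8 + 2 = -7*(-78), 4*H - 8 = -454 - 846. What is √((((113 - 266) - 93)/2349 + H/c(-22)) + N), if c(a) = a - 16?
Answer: √1188137946/522 ≈ 66.033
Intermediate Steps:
H = -323 (H = 2 + (-454 - 846)/4 = 2 + (¼)*(-1300) = 2 - 325 = -323)
c(a) = -16 + a
N = 4352 (N = -16 + 8*(-7*(-78)) = -16 + 8*546 = -16 + 4368 = 4352)
√((((113 - 266) - 93)/2349 + H/c(-22)) + N) = √((((113 - 266) - 93)/2349 - 323/(-16 - 22)) + 4352) = √(((-153 - 93)*(1/2349) - 323/(-38)) + 4352) = √((-246*1/2349 - 323*(-1/38)) + 4352) = √((-82/783 + 17/2) + 4352) = √(13147/1566 + 4352) = √(6828379/1566) = √1188137946/522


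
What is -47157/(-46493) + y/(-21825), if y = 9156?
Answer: 201170539/338236575 ≈ 0.59476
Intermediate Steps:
-47157/(-46493) + y/(-21825) = -47157/(-46493) + 9156/(-21825) = -47157*(-1/46493) + 9156*(-1/21825) = 47157/46493 - 3052/7275 = 201170539/338236575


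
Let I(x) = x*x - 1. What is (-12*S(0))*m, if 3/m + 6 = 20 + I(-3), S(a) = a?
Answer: 0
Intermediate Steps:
I(x) = -1 + x² (I(x) = x² - 1 = -1 + x²)
m = 3/22 (m = 3/(-6 + (20 + (-1 + (-3)²))) = 3/(-6 + (20 + (-1 + 9))) = 3/(-6 + (20 + 8)) = 3/(-6 + 28) = 3/22 ≈ 0.13636)
(-12*S(0))*m = -12*0*(3/22) = 0*(3/22) = 0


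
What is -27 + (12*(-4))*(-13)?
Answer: 597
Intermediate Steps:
-27 + (12*(-4))*(-13) = -27 - 48*(-13) = -27 + 624 = 597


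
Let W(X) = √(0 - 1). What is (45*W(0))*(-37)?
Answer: -1665*I ≈ -1665.0*I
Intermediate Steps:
W(X) = I (W(X) = √(-1) = I)
(45*W(0))*(-37) = (45*I)*(-37) = -1665*I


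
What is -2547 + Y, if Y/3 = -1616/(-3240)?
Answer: -343643/135 ≈ -2545.5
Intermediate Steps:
Y = 202/135 (Y = 3*(-1616/(-3240)) = 3*(-1616*(-1/3240)) = 3*(202/405) = 202/135 ≈ 1.4963)
-2547 + Y = -2547 + 202/135 = -343643/135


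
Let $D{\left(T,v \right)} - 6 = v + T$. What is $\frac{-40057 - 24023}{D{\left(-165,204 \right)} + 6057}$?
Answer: $- \frac{3560}{339} \approx -10.501$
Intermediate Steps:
$D{\left(T,v \right)} = 6 + T + v$ ($D{\left(T,v \right)} = 6 + \left(v + T\right) = 6 + \left(T + v\right) = 6 + T + v$)
$\frac{-40057 - 24023}{D{\left(-165,204 \right)} + 6057} = \frac{-40057 - 24023}{\left(6 - 165 + 204\right) + 6057} = - \frac{64080}{45 + 6057} = - \frac{64080}{6102} = \left(-64080\right) \frac{1}{6102} = - \frac{3560}{339}$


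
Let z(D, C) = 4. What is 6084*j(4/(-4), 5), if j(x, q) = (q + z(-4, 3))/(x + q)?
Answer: 13689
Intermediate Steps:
j(x, q) = (4 + q)/(q + x) (j(x, q) = (q + 4)/(x + q) = (4 + q)/(q + x))
6084*j(4/(-4), 5) = 6084*((4 + 5)/(5 + 4/(-4))) = 6084*(9/(5 + 4*(-¼))) = 6084*(9/(5 - 1)) = 6084*(9/4) = 13689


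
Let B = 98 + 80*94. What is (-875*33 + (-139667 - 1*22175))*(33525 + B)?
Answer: -7846669531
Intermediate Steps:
B = 7618 (B = 98 + 7520 = 7618)
(-875*33 + (-139667 - 1*22175))*(33525 + B) = (-875*33 + (-139667 - 1*22175))*(33525 + 7618) = (-28875 + (-139667 - 22175))*41143 = (-28875 - 161842)*41143 = -190717*41143 = -7846669531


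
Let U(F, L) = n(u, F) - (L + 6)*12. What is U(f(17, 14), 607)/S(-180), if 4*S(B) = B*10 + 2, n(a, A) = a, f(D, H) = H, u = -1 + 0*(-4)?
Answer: 14714/899 ≈ 16.367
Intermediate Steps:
u = -1 (u = -1 + 0 = -1)
S(B) = ½ + 5*B/2 (S(B) = (B*10 + 2)/4 = (10*B + 2)/4 = (2 + 10*B)/4 = ½ + 5*B/2)
U(F, L) = -73 - 12*L (U(F, L) = -1 - (L + 6)*12 = -1 - (6 + L)*12 = -1 - (72 + 12*L) = -1 + (-72 - 12*L) = -73 - 12*L)
U(f(17, 14), 607)/S(-180) = (-73 - 12*607)/(½ + (5/2)*(-180)) = (-73 - 7284)/(½ - 450) = -7357/(-899/2) = -7357*(-2/899) = 14714/899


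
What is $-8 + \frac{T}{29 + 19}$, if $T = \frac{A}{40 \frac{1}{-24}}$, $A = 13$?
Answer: $- \frac{653}{80} \approx -8.1625$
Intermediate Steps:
$T = - \frac{39}{5}$ ($T = \frac{13}{40 \frac{1}{-24}} = \frac{13}{40 \left(- \frac{1}{24}\right)} = \frac{13}{- \frac{5}{3}} = 13 \left(- \frac{3}{5}\right) = - \frac{39}{5} \approx -7.8$)
$-8 + \frac{T}{29 + 19} = -8 + \frac{1}{29 + 19} \left(- \frac{39}{5}\right) = -8 + \frac{1}{48} \left(- \frac{39}{5}\right) = -8 - \frac{13}{80} = - \frac{653}{80}$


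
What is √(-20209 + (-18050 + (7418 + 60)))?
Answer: I*√30781 ≈ 175.45*I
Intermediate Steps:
√(-20209 + (-18050 + (7418 + 60))) = √(-20209 + (-18050 + 7478)) = √(-20209 - 10572) = √(-30781) = I*√30781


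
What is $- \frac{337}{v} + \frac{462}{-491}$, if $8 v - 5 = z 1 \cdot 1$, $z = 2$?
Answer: $- \frac{1326970}{3437} \approx -386.08$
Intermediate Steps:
$v = \frac{7}{8}$ ($v = \frac{5}{8} + \frac{2 \cdot 1 \cdot 1}{8} = \frac{5}{8} + \frac{2 \cdot 1}{8} = \frac{5}{8} + \frac{1}{8} \cdot 2 = \frac{5}{8} + \frac{1}{4} = \frac{7}{8} \approx 0.875$)
$- \frac{337}{v} + \frac{462}{-491} = - \frac{337}{\frac{7}{8}} + \frac{462}{-491} = \left(-337\right) \frac{8}{7} + 462 \left(- \frac{1}{491}\right) = - \frac{2696}{7} - \frac{462}{491} = - \frac{1326970}{3437}$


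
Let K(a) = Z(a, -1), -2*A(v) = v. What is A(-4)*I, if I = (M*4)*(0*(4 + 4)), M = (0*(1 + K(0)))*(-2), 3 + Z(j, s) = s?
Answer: 0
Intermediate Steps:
Z(j, s) = -3 + s
A(v) = -v/2
K(a) = -4 (K(a) = -3 - 1 = -4)
M = 0 (M = (0*(1 - 4))*(-2) = (0*(-3))*(-2) = 0*(-2) = 0)
I = 0 (I = (0*4)*(0*(4 + 4)) = 0*(0*8) = 0*0 = 0)
A(-4)*I = -½*(-4)*0 = 2*0 = 0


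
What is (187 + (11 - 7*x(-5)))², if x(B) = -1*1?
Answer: 42025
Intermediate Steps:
x(B) = -1
(187 + (11 - 7*x(-5)))² = (187 + (11 - 7*(-1)))² = (187 + (11 + 7))² = (187 + 18)² = 205² = 42025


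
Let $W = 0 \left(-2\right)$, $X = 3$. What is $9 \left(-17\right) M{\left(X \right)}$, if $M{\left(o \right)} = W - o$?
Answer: $459$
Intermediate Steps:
$W = 0$
$M{\left(o \right)} = - o$ ($M{\left(o \right)} = 0 - o = - o$)
$9 \left(-17\right) M{\left(X \right)} = 9 \left(-17\right) \left(\left(-1\right) 3\right) = \left(-153\right) \left(-3\right) = 459$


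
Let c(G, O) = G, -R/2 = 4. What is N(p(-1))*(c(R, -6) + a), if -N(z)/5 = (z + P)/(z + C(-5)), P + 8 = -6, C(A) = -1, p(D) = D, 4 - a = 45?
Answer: 3675/2 ≈ 1837.5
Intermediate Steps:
a = -41 (a = 4 - 1*45 = 4 - 45 = -41)
R = -8 (R = -2*4 = -8)
P = -14 (P = -8 - 6 = -14)
N(z) = -5*(-14 + z)/(-1 + z) (N(z) = -5*(z - 14)/(z - 1) = -5*(-14 + z)/(-1 + z))
N(p(-1))*(c(R, -6) + a) = (5*(14 - 1*(-1))/(-1 - 1))*(-8 - 41) = (5*(14 + 1)/(-2))*(-49) = (5*(-½)*15)*(-49) = -75/2*(-49) = 3675/2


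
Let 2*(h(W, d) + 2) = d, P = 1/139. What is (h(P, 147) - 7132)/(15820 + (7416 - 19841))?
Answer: -14121/6790 ≈ -2.0797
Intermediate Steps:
P = 1/139 ≈ 0.0071942
h(W, d) = -2 + d/2
(h(P, 147) - 7132)/(15820 + (7416 - 19841)) = ((-2 + (½)*147) - 7132)/(15820 + (7416 - 19841)) = ((-2 + 147/2) - 7132)/(15820 - 12425) = (143/2 - 7132)/3395 = -14121/2*1/3395 = -14121/6790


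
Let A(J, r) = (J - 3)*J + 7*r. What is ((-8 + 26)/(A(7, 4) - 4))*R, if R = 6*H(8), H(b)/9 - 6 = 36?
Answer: 10206/13 ≈ 785.08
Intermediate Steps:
A(J, r) = 7*r + J*(-3 + J) (A(J, r) = (-3 + J)*J + 7*r = J*(-3 + J) + 7*r = 7*r + J*(-3 + J))
H(b) = 378 (H(b) = 54 + 9*36 = 54 + 324 = 378)
R = 2268 (R = 6*378 = 2268)
((-8 + 26)/(A(7, 4) - 4))*R = ((-8 + 26)/((7² - 3*7 + 7*4) - 4))*2268 = (18/((49 - 21 + 28) - 4))*2268 = (18/(56 - 4))*2268 = (18/52)*2268 = (18*(1/52))*2268 = (9/26)*2268 = 10206/13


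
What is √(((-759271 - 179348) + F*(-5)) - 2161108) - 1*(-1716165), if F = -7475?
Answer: 1716165 + 4*I*√191397 ≈ 1.7162e+6 + 1750.0*I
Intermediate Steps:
√(((-759271 - 179348) + F*(-5)) - 2161108) - 1*(-1716165) = √(((-759271 - 179348) - 7475*(-5)) - 2161108) - 1*(-1716165) = √((-938619 + 37375) - 2161108) + 1716165 = √(-901244 - 2161108) + 1716165 = √(-3062352) + 1716165 = 4*I*√191397 + 1716165 = 1716165 + 4*I*√191397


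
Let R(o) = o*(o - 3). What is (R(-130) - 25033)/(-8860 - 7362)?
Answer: 7743/16222 ≈ 0.47731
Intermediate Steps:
R(o) = o*(-3 + o)
(R(-130) - 25033)/(-8860 - 7362) = (-130*(-3 - 130) - 25033)/(-8860 - 7362) = (-130*(-133) - 25033)/(-16222) = (17290 - 25033)*(-1/16222) = -7743*(-1/16222) = 7743/16222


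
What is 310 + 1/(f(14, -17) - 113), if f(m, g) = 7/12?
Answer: 418178/1349 ≈ 309.99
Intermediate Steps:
f(m, g) = 7/12 (f(m, g) = 7*(1/12) = 7/12)
310 + 1/(f(14, -17) - 113) = 310 + 1/(7/12 - 113) = 310 + 1/(-1349/12) = 310 - 12/1349 = 418178/1349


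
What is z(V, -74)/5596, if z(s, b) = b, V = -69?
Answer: -37/2798 ≈ -0.013224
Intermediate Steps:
z(V, -74)/5596 = -74/5596 = -74*1/5596 = -37/2798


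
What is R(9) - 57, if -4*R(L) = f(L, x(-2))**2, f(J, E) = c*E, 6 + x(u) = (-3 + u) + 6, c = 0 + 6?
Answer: -282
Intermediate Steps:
c = 6
x(u) = -3 + u (x(u) = -6 + ((-3 + u) + 6) = -6 + (3 + u) = -3 + u)
f(J, E) = 6*E
R(L) = -225 (R(L) = -36*(-3 - 2)**2/4 = -(6*(-5))**2/4 = -1/4*(-30)**2 = -1/4*900 = -225)
R(9) - 57 = -225 - 57 = -282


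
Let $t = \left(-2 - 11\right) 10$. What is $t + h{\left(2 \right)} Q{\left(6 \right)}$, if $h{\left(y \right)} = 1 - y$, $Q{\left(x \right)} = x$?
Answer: $-136$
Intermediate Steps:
$t = -130$ ($t = \left(-13\right) 10 = -130$)
$t + h{\left(2 \right)} Q{\left(6 \right)} = -130 + \left(1 - 2\right) 6 = -130 - 6 = -136$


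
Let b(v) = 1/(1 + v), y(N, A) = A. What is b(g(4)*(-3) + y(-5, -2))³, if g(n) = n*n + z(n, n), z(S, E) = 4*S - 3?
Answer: -1/681472 ≈ -1.4674e-6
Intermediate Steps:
z(S, E) = -3 + 4*S
g(n) = -3 + n² + 4*n (g(n) = n*n + (-3 + 4*n) = n² + (-3 + 4*n) = -3 + n² + 4*n)
b(g(4)*(-3) + y(-5, -2))³ = (1/(1 + ((-3 + 4² + 4*4)*(-3) - 2)))³ = (1/(1 + ((-3 + 16 + 16)*(-3) - 2)))³ = (1/(1 + (29*(-3) - 2)))³ = (1/(1 + (-87 - 2)))³ = (1/(1 - 89))³ = (1/(-88))³ = (-1/88)³ = -1/681472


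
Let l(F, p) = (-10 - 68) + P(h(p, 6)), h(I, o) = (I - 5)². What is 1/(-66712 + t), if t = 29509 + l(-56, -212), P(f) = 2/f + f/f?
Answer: -47089/1755477918 ≈ -2.6824e-5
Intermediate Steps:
h(I, o) = (-5 + I)²
P(f) = 1 + 2/f (P(f) = 2/f + 1 = 1 + 2/f)
l(F, p) = -78 + (2 + (-5 + p)²)/(-5 + p)² (l(F, p) = (-10 - 68) + (2 + (-5 + p)²)/((-5 + p)²) = -78 + (2 + (-5 + p)²)/(-5 + p)²)
t = 1385923450/47089 (t = 29509 + (-77 + 2/(-5 - 212)²) = 29509 + (-77 + 2/(-217)²) = 29509 + (-77 + 2*(1/47089)) = 29509 + (-77 + 2/47089) = 29509 - 3625851/47089 = 1385923450/47089 ≈ 29432.)
1/(-66712 + t) = 1/(-66712 + 1385923450/47089) = 1/(-1755477918/47089) = -47089/1755477918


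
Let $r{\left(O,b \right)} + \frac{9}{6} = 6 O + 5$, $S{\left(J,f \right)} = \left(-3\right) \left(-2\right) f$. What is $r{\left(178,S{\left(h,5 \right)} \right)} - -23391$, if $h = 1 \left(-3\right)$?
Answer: $\frac{48925}{2} \approx 24463.0$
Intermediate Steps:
$h = -3$
$S{\left(J,f \right)} = 6 f$
$r{\left(O,b \right)} = \frac{7}{2} + 6 O$ ($r{\left(O,b \right)} = - \frac{3}{2} + \left(6 O + 5\right) = - \frac{3}{2} + \left(5 + 6 O\right) = \frac{7}{2} + 6 O$)
$r{\left(178,S{\left(h,5 \right)} \right)} - -23391 = \left(\frac{7}{2} + 6 \cdot 178\right) - -23391 = \left(\frac{7}{2} + 1068\right) + 23391 = \frac{2143}{2} + 23391 = \frac{48925}{2}$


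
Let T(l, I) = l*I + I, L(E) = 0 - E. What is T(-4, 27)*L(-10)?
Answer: -810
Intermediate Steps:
L(E) = -E
T(l, I) = I + I*l (T(l, I) = I*l + I = I + I*l)
T(-4, 27)*L(-10) = (27*(1 - 4))*(-1*(-10)) = (27*(-3))*10 = -81*10 = -810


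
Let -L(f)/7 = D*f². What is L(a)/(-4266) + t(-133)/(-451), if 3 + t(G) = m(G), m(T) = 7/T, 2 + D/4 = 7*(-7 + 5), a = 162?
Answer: -1865706650/676951 ≈ -2756.0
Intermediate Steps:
D = -64 (D = -8 + 4*(7*(-7 + 5)) = -8 + 4*(7*(-2)) = -8 + 4*(-14) = -8 - 56 = -64)
t(G) = -3 + 7/G
L(f) = 448*f² (L(f) = -(-448)*f² = 448*f²)
L(a)/(-4266) + t(-133)/(-451) = (448*162²)/(-4266) + (-3 + 7/(-133))/(-451) = (448*26244)*(-1/4266) + (-3 + 7*(-1/133))*(-1/451) = 11757312*(-1/4266) + (-3 - 1/19)*(-1/451) = -217728/79 - 58/19*(-1/451) = -217728/79 + 58/8569 = -1865706650/676951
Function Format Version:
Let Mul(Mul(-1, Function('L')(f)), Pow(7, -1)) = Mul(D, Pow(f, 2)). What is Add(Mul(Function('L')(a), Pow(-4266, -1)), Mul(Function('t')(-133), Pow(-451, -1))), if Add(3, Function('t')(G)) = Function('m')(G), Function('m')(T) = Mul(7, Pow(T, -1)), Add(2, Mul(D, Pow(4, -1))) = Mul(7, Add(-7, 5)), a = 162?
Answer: Rational(-1865706650, 676951) ≈ -2756.0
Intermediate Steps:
D = -64 (D = Add(-8, Mul(4, Mul(7, Add(-7, 5)))) = Add(-8, Mul(4, Mul(7, -2))) = Add(-8, Mul(4, -14)) = Add(-8, -56) = -64)
Function('t')(G) = Add(-3, Mul(7, Pow(G, -1)))
Function('L')(f) = Mul(448, Pow(f, 2)) (Function('L')(f) = Mul(-7, Mul(-64, Pow(f, 2))) = Mul(448, Pow(f, 2)))
Add(Mul(Function('L')(a), Pow(-4266, -1)), Mul(Function('t')(-133), Pow(-451, -1))) = Add(Mul(Mul(448, Pow(162, 2)), Pow(-4266, -1)), Mul(Add(-3, Mul(7, Pow(-133, -1))), Pow(-451, -1))) = Add(Mul(Mul(448, 26244), Rational(-1, 4266)), Mul(Add(-3, Mul(7, Rational(-1, 133))), Rational(-1, 451))) = Add(Mul(11757312, Rational(-1, 4266)), Mul(Add(-3, Rational(-1, 19)), Rational(-1, 451))) = Add(Rational(-217728, 79), Mul(Rational(-58, 19), Rational(-1, 451))) = Add(Rational(-217728, 79), Rational(58, 8569)) = Rational(-1865706650, 676951)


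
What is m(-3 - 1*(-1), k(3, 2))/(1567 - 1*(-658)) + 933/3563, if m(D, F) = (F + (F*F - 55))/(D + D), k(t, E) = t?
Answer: 8456909/31710700 ≈ 0.26669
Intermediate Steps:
m(D, F) = (-55 + F + F²)/(2*D) (m(D, F) = (F + (F² - 55))/((2*D)) = (F + (-55 + F²))*(1/(2*D)) = (-55 + F + F²)*(1/(2*D)) = (-55 + F + F²)/(2*D))
m(-3 - 1*(-1), k(3, 2))/(1567 - 1*(-658)) + 933/3563 = ((-55 + 3 + 3²)/(2*(-3 - 1*(-1))))/(1567 - 1*(-658)) + 933/3563 = ((-55 + 3 + 9)/(2*(-3 + 1)))/(1567 + 658) + 933*(1/3563) = ((½)*(-43)/(-2))/2225 + 933/3563 = ((½)*(-½)*(-43))*(1/2225) + 933/3563 = (43/4)*(1/2225) + 933/3563 = 43/8900 + 933/3563 = 8456909/31710700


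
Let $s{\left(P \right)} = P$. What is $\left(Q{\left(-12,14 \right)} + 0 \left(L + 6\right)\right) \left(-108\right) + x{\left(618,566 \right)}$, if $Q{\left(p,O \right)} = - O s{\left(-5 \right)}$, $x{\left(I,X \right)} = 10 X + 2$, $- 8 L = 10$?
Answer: $-1898$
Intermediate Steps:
$L = - \frac{5}{4}$ ($L = \left(- \frac{1}{8}\right) 10 = - \frac{5}{4} \approx -1.25$)
$x{\left(I,X \right)} = 2 + 10 X$
$Q{\left(p,O \right)} = 5 O$ ($Q{\left(p,O \right)} = - O \left(-5\right) = 5 O$)
$\left(Q{\left(-12,14 \right)} + 0 \left(L + 6\right)\right) \left(-108\right) + x{\left(618,566 \right)} = \left(5 \cdot 14 + 0 \left(- \frac{5}{4} + 6\right)\right) \left(-108\right) + \left(2 + 10 \cdot 566\right) = \left(70 + 0 \cdot \frac{19}{4}\right) \left(-108\right) + \left(2 + 5660\right) = \left(70 + 0\right) \left(-108\right) + 5662 = 70 \left(-108\right) + 5662 = -7560 + 5662 = -1898$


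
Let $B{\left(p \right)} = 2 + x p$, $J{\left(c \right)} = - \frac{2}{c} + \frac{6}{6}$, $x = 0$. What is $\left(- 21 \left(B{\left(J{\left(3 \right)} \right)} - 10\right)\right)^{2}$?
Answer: $28224$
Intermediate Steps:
$J{\left(c \right)} = 1 - \frac{2}{c}$ ($J{\left(c \right)} = - \frac{2}{c} + 6 \cdot \frac{1}{6} = - \frac{2}{c} + 1 = 1 - \frac{2}{c}$)
$B{\left(p \right)} = 2$ ($B{\left(p \right)} = 2 + 0 p = 2 + 0 = 2$)
$\left(- 21 \left(B{\left(J{\left(3 \right)} \right)} - 10\right)\right)^{2} = \left(- 21 \left(2 - 10\right)\right)^{2} = \left(\left(-21\right) \left(-8\right)\right)^{2} = 168^{2} = 28224$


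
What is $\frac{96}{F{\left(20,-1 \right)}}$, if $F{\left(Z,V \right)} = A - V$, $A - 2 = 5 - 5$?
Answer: $32$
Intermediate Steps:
$A = 2$ ($A = 2 + \left(5 - 5\right) = 2 + 0 = 2$)
$F{\left(Z,V \right)} = 2 - V$
$\frac{96}{F{\left(20,-1 \right)}} = \frac{96}{2 - -1} = \frac{96}{2 + 1} = \frac{96}{3} = 96 \cdot \frac{1}{3} = 32$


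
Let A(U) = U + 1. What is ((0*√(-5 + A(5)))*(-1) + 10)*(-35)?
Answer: -350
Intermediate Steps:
A(U) = 1 + U
((0*√(-5 + A(5)))*(-1) + 10)*(-35) = ((0*√(-5 + (1 + 5)))*(-1) + 10)*(-35) = ((0*√(-5 + 6))*(-1) + 10)*(-35) = ((0*√1)*(-1) + 10)*(-35) = ((0*1)*(-1) + 10)*(-35) = (0*(-1) + 10)*(-35) = (0 + 10)*(-35) = 10*(-35) = -350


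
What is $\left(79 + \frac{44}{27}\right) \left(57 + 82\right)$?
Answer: $\frac{302603}{27} \approx 11208.0$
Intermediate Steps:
$\left(79 + \frac{44}{27}\right) \left(57 + 82\right) = \left(79 + 44 \cdot \frac{1}{27}\right) 139 = \left(79 + \frac{44}{27}\right) 139 = \frac{2177}{27} \cdot 139 = \frac{302603}{27}$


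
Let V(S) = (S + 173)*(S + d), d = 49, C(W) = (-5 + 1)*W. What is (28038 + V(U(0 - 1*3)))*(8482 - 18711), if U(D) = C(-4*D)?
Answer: -288079327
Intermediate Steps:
C(W) = -4*W
U(D) = 16*D (U(D) = -(-16)*D = 16*D)
V(S) = (49 + S)*(173 + S) (V(S) = (S + 173)*(S + 49) = (173 + S)*(49 + S) = (49 + S)*(173 + S))
(28038 + V(U(0 - 1*3)))*(8482 - 18711) = (28038 + (8477 + (16*(0 - 1*3))² + 222*(16*(0 - 1*3))))*(8482 - 18711) = (28038 + (8477 + (16*(0 - 3))² + 222*(16*(0 - 3))))*(-10229) = (28038 + (8477 + (16*(-3))² + 222*(16*(-3))))*(-10229) = (28038 + (8477 + (-48)² + 222*(-48)))*(-10229) = (28038 + (8477 + 2304 - 10656))*(-10229) = (28038 + 125)*(-10229) = 28163*(-10229) = -288079327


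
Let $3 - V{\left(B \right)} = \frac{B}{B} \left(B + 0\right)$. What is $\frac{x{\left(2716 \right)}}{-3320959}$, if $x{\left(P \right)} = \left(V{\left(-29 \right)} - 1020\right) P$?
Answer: $\frac{2683408}{3320959} \approx 0.80802$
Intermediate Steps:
$V{\left(B \right)} = 3 - B$ ($V{\left(B \right)} = 3 - \frac{B}{B} \left(B + 0\right) = 3 - 1 B = 3 - B$)
$x{\left(P \right)} = - 988 P$ ($x{\left(P \right)} = \left(\left(3 - -29\right) - 1020\right) P = \left(\left(3 + 29\right) - 1020\right) P = \left(32 - 1020\right) P = - 988 P$)
$\frac{x{\left(2716 \right)}}{-3320959} = \frac{\left(-988\right) 2716}{-3320959} = \left(-2683408\right) \left(- \frac{1}{3320959}\right) = \frac{2683408}{3320959}$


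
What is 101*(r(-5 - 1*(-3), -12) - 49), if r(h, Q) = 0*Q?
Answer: -4949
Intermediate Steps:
r(h, Q) = 0
101*(r(-5 - 1*(-3), -12) - 49) = 101*(0 - 49) = 101*(-49) = -4949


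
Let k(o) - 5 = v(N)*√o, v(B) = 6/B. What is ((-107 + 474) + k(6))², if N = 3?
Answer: 138408 + 1488*√6 ≈ 1.4205e+5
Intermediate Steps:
k(o) = 5 + 2*√o (k(o) = 5 + (6/3)*√o = 5 + (6*(⅓))*√o = 5 + 2*√o)
((-107 + 474) + k(6))² = ((-107 + 474) + (5 + 2*√6))² = (367 + (5 + 2*√6))² = (372 + 2*√6)²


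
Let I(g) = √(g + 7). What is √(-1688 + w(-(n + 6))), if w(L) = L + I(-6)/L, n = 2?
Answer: I*√27138/4 ≈ 41.184*I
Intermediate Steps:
I(g) = √(7 + g)
w(L) = L + 1/L (w(L) = L + √(7 - 6)/L = L + √1/L = L + 1/L)
√(-1688 + w(-(n + 6))) = √(-1688 + (-(2 + 6) + 1/(-(2 + 6)))) = √(-1688 + (-1*8 + 1/(-1*8))) = √(-1688 + (-8 + 1/(-8))) = √(-1688 + (-8 - ⅛)) = √(-1688 - 65/8) = √(-13569/8) = I*√27138/4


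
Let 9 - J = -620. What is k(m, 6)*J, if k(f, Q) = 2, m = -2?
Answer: 1258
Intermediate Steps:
J = 629 (J = 9 - 1*(-620) = 9 + 620 = 629)
k(m, 6)*J = 2*629 = 1258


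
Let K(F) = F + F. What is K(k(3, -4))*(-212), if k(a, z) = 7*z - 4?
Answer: 13568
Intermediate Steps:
k(a, z) = -4 + 7*z
K(F) = 2*F
K(k(3, -4))*(-212) = (2*(-4 + 7*(-4)))*(-212) = (2*(-4 - 28))*(-212) = (2*(-32))*(-212) = -64*(-212) = 13568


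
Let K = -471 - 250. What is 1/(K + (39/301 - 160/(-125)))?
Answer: -7525/5414918 ≈ -0.0013897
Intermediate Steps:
K = -721
1/(K + (39/301 - 160/(-125))) = 1/(-721 + (39/301 - 160/(-125))) = 1/(-721 + (39*(1/301) - 160*(-1/125))) = 1/(-721 + (39/301 + 32/25)) = 1/(-721 + 10607/7525) = 1/(-5414918/7525) = -7525/5414918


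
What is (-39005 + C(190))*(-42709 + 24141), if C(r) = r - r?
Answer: 724244840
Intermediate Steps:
C(r) = 0
(-39005 + C(190))*(-42709 + 24141) = (-39005 + 0)*(-42709 + 24141) = -39005*(-18568) = 724244840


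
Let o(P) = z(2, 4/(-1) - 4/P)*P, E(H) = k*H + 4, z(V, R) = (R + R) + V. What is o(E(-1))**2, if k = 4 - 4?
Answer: 1024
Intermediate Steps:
k = 0
z(V, R) = V + 2*R (z(V, R) = 2*R + V = V + 2*R)
E(H) = 4 (E(H) = 0*H + 4 = 0 + 4 = 4)
o(P) = P*(-6 - 8/P) (o(P) = (2 + 2*(4/(-1) - 4/P))*P = (2 + 2*(4*(-1) - 4/P))*P = (2 + 2*(-4 - 4/P))*P = (2 + (-8 - 8/P))*P = (-6 - 8/P)*P = P*(-6 - 8/P))
o(E(-1))**2 = (-8 - 6*4)**2 = (-8 - 24)**2 = (-32)**2 = 1024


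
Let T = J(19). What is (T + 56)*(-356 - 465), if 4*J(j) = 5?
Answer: -188009/4 ≈ -47002.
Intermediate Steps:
J(j) = 5/4 (J(j) = (1/4)*5 = 5/4)
T = 5/4 ≈ 1.2500
(T + 56)*(-356 - 465) = (5/4 + 56)*(-356 - 465) = (229/4)*(-821) = -188009/4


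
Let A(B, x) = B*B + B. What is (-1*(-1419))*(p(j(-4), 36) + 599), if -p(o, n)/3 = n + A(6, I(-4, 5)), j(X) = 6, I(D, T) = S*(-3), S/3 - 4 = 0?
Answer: 517935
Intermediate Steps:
S = 12 (S = 12 + 3*0 = 12 + 0 = 12)
I(D, T) = -36 (I(D, T) = 12*(-3) = -36)
A(B, x) = B + B² (A(B, x) = B² + B = B + B²)
p(o, n) = -126 - 3*n (p(o, n) = -3*(n + 6*(1 + 6)) = -3*(n + 6*7) = -3*(n + 42) = -3*(42 + n) = -126 - 3*n)
(-1*(-1419))*(p(j(-4), 36) + 599) = (-1*(-1419))*((-126 - 3*36) + 599) = 1419*((-126 - 108) + 599) = 1419*(-234 + 599) = 1419*365 = 517935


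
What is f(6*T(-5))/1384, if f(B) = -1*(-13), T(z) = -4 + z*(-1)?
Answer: 13/1384 ≈ 0.0093931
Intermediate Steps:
T(z) = -4 - z
f(B) = 13
f(6*T(-5))/1384 = 13/1384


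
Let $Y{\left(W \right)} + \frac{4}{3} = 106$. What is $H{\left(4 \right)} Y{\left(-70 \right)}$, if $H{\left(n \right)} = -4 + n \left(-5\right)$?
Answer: $-2512$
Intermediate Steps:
$Y{\left(W \right)} = \frac{314}{3}$ ($Y{\left(W \right)} = - \frac{4}{3} + 106 = \frac{314}{3}$)
$H{\left(n \right)} = -4 - 5 n$
$H{\left(4 \right)} Y{\left(-70 \right)} = \left(-4 - 20\right) \frac{314}{3} = \left(-24\right) \frac{314}{3} = -2512$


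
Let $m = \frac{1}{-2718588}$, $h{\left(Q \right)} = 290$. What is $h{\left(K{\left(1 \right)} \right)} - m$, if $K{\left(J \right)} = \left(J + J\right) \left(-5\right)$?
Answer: $\frac{788390521}{2718588} \approx 290.0$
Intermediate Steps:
$K{\left(J \right)} = - 10 J$ ($K{\left(J \right)} = 2 J \left(-5\right) = - 10 J$)
$m = - \frac{1}{2718588} \approx -3.6784 \cdot 10^{-7}$
$h{\left(K{\left(1 \right)} \right)} - m = 290 - - \frac{1}{2718588} = 290 + \frac{1}{2718588} = \frac{788390521}{2718588}$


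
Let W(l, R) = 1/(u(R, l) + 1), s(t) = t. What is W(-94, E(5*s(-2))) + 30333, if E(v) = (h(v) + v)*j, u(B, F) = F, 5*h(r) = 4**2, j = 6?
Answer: 2820968/93 ≈ 30333.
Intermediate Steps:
h(r) = 16/5 (h(r) = (1/5)*4**2 = (1/5)*16 = 16/5)
E(v) = 96/5 + 6*v (E(v) = (16/5 + v)*6 = 96/5 + 6*v)
W(l, R) = 1/(1 + l) (W(l, R) = 1/(l + 1) = 1/(1 + l))
W(-94, E(5*s(-2))) + 30333 = 1/(1 - 94) + 30333 = 1/(-93) + 30333 = -1/93 + 30333 = 2820968/93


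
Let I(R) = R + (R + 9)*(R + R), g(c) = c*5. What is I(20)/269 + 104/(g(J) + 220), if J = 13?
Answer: 364276/76665 ≈ 4.7515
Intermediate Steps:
g(c) = 5*c
I(R) = R + 2*R*(9 + R) (I(R) = R + (9 + R)*(2*R) = R + 2*R*(9 + R))
I(20)/269 + 104/(g(J) + 220) = (20*(19 + 2*20))/269 + 104/(5*13 + 220) = (20*(19 + 40))*(1/269) + 104/(65 + 220) = (20*59)*(1/269) + 104/285 = 1180*(1/269) + 104*(1/285) = 1180/269 + 104/285 = 364276/76665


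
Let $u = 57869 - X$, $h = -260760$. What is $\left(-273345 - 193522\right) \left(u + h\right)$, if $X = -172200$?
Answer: $14328615097$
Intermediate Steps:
$u = 230069$ ($u = 57869 - -172200 = 57869 + 172200 = 230069$)
$\left(-273345 - 193522\right) \left(u + h\right) = \left(-273345 - 193522\right) \left(230069 - 260760\right) = \left(-466867\right) \left(-30691\right) = 14328615097$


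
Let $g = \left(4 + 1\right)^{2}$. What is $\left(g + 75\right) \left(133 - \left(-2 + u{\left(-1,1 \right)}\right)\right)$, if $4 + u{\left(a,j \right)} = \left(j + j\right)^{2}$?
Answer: $13500$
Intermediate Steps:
$u{\left(a,j \right)} = -4 + 4 j^{2}$ ($u{\left(a,j \right)} = -4 + \left(j + j\right)^{2} = -4 + \left(2 j\right)^{2} = -4 + 4 j^{2}$)
$g = 25$ ($g = 5^{2} = 25$)
$\left(g + 75\right) \left(133 - \left(-2 + u{\left(-1,1 \right)}\right)\right) = \left(25 + 75\right) \left(133 + \left(- (-4 + 4 \cdot 1^{2}) + 2\right)\right) = 100 \left(133 + \left(- (-4 + 4 \cdot 1) + 2\right)\right) = 100 \left(133 + \left(- (-4 + 4) + 2\right)\right) = 100 \left(133 + \left(\left(-1\right) 0 + 2\right)\right) = 100 \left(133 + \left(0 + 2\right)\right) = 100 \left(133 + 2\right) = 100 \cdot 135 = 13500$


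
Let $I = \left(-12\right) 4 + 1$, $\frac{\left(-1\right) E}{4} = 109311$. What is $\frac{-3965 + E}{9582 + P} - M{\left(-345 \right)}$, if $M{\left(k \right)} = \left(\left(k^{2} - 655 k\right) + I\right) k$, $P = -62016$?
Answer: $\frac{6240107073899}{52434} \approx 1.1901 \cdot 10^{8}$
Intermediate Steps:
$E = -437244$ ($E = \left(-4\right) 109311 = -437244$)
$I = -47$ ($I = -48 + 1 = -47$)
$M{\left(k \right)} = k \left(-47 + k^{2} - 655 k\right)$ ($M{\left(k \right)} = \left(\left(k^{2} - 655 k\right) - 47\right) k = \left(-47 + k^{2} - 655 k\right) k = k \left(-47 + k^{2} - 655 k\right)$)
$\frac{-3965 + E}{9582 + P} - M{\left(-345 \right)} = \frac{-3965 - 437244}{9582 - 62016} - - 345 \left(-47 + \left(-345\right)^{2} - -225975\right) = - \frac{441209}{-52434} - - 345 \left(-47 + 119025 + 225975\right) = \left(-441209\right) \left(- \frac{1}{52434}\right) - \left(-345\right) 344953 = \frac{441209}{52434} - -119008785 = \frac{441209}{52434} + 119008785 = \frac{6240107073899}{52434}$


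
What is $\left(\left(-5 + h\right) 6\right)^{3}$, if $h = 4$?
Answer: $-216$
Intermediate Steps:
$\left(\left(-5 + h\right) 6\right)^{3} = \left(\left(-5 + 4\right) 6\right)^{3} = \left(\left(-1\right) 6\right)^{3} = \left(-6\right)^{3} = -216$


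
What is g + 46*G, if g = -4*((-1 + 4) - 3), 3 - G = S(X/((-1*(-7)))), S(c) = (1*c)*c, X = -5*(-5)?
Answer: -21988/49 ≈ -448.73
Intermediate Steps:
X = 25
S(c) = c² (S(c) = c*c = c²)
G = -478/49 (G = 3 - (25/((-1*(-7))))² = 3 - (25/7)² = 3 - 1*625/49 = 3 - 625/49 = -478/49 ≈ -9.7551)
g = 0 (g = -4*(3 - 3) = -4*0 = 0)
g + 46*G = 0 + 46*(-478/49) = 0 - 21988/49 = -21988/49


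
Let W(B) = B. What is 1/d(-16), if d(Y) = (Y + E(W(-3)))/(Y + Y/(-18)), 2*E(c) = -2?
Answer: 8/9 ≈ 0.88889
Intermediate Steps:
E(c) = -1 (E(c) = (1/2)*(-2) = -1)
d(Y) = 18*(-1 + Y)/(17*Y) (d(Y) = (Y - 1)/(Y + Y/(-18)) = (-1 + Y)/(Y + Y*(-1/18)) = (-1 + Y)/(Y - Y/18) = (-1 + Y)/((17*Y/18)) = (-1 + Y)*(18/(17*Y)) = 18*(-1 + Y)/(17*Y))
1/d(-16) = 1/((18/17)*(-1 - 16)/(-16)) = 1/((18/17)*(-1/16)*(-17)) = 1/(9/8) = 8/9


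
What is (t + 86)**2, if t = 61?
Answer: 21609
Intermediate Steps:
(t + 86)**2 = (61 + 86)**2 = 147**2 = 21609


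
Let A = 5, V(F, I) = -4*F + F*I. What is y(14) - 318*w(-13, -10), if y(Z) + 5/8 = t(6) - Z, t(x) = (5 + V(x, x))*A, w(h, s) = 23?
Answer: -57949/8 ≈ -7243.6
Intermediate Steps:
t(x) = 25 + 5*x*(-4 + x) (t(x) = (5 + x*(-4 + x))*5 = 25 + 5*x*(-4 + x))
y(Z) = 675/8 - Z (y(Z) = -5/8 + ((25 + 5*6*(-4 + 6)) - Z) = -5/8 + ((25 + 5*6*2) - Z) = -5/8 + ((25 + 60) - Z) = -5/8 + (85 - Z) = 675/8 - Z)
y(14) - 318*w(-13, -10) = (675/8 - 1*14) - 318*23 = (675/8 - 14) - 7314 = 563/8 - 7314 = -57949/8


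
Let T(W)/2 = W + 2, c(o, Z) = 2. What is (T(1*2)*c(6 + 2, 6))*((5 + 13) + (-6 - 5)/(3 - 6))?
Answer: 1040/3 ≈ 346.67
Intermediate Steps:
T(W) = 4 + 2*W (T(W) = 2*(W + 2) = 2*(2 + W) = 4 + 2*W)
(T(1*2)*c(6 + 2, 6))*((5 + 13) + (-6 - 5)/(3 - 6)) = ((4 + 2*(1*2))*2)*((5 + 13) + (-6 - 5)/(3 - 6)) = ((4 + 2*2)*2)*(18 - 11/(-3)) = ((4 + 4)*2)*(18 - 11*(-⅓)) = (8*2)*(18 + 11/3) = 16*(65/3) = 1040/3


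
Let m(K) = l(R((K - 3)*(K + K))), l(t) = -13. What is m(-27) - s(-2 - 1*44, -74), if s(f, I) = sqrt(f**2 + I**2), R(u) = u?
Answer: -13 - 2*sqrt(1898) ≈ -100.13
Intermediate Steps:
s(f, I) = sqrt(I**2 + f**2)
m(K) = -13
m(-27) - s(-2 - 1*44, -74) = -13 - sqrt((-74)**2 + (-2 - 1*44)**2) = -13 - sqrt(5476 + (-2 - 44)**2) = -13 - sqrt(5476 + (-46)**2) = -13 - sqrt(5476 + 2116) = -13 - sqrt(7592) = -13 - 2*sqrt(1898)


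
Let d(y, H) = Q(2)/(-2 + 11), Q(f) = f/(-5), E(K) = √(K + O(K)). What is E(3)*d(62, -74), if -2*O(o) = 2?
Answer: -2*√2/45 ≈ -0.062854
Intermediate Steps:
O(o) = -1 (O(o) = -½*2 = -1)
E(K) = √(-1 + K) (E(K) = √(K - 1) = √(-1 + K))
Q(f) = -f/5 (Q(f) = f*(-⅕) = -f/5)
d(y, H) = -2/45 (d(y, H) = (-⅕*2)/(-2 + 11) = -⅖/9 = (⅑)*(-⅖) = -2/45)
E(3)*d(62, -74) = √(-1 + 3)*(-2/45) = √2*(-2/45) = -2*√2/45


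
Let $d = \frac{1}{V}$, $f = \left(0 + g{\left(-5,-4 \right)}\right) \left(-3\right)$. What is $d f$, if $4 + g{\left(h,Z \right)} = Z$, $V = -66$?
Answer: $- \frac{4}{11} \approx -0.36364$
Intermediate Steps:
$g{\left(h,Z \right)} = -4 + Z$
$f = 24$ ($f = \left(0 - 8\right) \left(-3\right) = \left(-8\right) \left(-3\right) = 24$)
$d = - \frac{1}{66}$ ($d = \frac{1}{-66} = - \frac{1}{66} \approx -0.015152$)
$d f = \left(- \frac{1}{66}\right) 24 = - \frac{4}{11}$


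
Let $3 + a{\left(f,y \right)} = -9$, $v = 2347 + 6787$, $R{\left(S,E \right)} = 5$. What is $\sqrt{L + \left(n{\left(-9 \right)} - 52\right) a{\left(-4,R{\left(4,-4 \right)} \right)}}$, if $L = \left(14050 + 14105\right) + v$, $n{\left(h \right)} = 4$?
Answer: $\sqrt{37865} \approx 194.59$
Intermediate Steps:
$v = 9134$
$a{\left(f,y \right)} = -12$ ($a{\left(f,y \right)} = -3 - 9 = -12$)
$L = 37289$ ($L = \left(14050 + 14105\right) + 9134 = 28155 + 9134 = 37289$)
$\sqrt{L + \left(n{\left(-9 \right)} - 52\right) a{\left(-4,R{\left(4,-4 \right)} \right)}} = \sqrt{37289 + \left(4 - 52\right) \left(-12\right)} = \sqrt{37289 - -576} = \sqrt{37289 + 576} = \sqrt{37865}$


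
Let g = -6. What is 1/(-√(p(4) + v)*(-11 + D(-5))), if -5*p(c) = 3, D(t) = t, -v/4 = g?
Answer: √65/624 ≈ 0.012920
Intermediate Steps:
v = 24 (v = -4*(-6) = 24)
p(c) = -⅗ (p(c) = -⅕*3 = -⅗)
1/(-√(p(4) + v)*(-11 + D(-5))) = 1/(-√(-⅗ + 24)*(-11 - 5)) = 1/(-√(117/5)*(-16)) = 1/(-3*√65/5*(-16)) = 1/(-(-48)*√65/5) = 1/(48*√65/5) = √65/624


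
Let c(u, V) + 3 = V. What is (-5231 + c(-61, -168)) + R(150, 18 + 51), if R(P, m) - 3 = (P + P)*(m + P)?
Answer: 60301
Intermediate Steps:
R(P, m) = 3 + 2*P*(P + m) (R(P, m) = 3 + (P + P)*(m + P) = 3 + (2*P)*(P + m) = 3 + 2*P*(P + m))
c(u, V) = -3 + V
(-5231 + c(-61, -168)) + R(150, 18 + 51) = (-5231 + (-3 - 168)) + (3 + 2*150² + 2*150*(18 + 51)) = (-5231 - 171) + (3 + 2*22500 + 2*150*69) = -5402 + (3 + 45000 + 20700) = -5402 + 65703 = 60301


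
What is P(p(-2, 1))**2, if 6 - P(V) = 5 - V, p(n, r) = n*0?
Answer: 1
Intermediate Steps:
p(n, r) = 0
P(V) = 1 + V (P(V) = 6 - (5 - V) = 6 + (-5 + V) = 1 + V)
P(p(-2, 1))**2 = (1 + 0)**2 = 1**2 = 1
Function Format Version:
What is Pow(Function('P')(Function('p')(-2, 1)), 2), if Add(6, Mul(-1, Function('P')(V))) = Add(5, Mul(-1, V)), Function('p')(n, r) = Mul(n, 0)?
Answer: 1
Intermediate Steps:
Function('p')(n, r) = 0
Function('P')(V) = Add(1, V) (Function('P')(V) = Add(6, Mul(-1, Add(5, Mul(-1, V)))) = Add(6, Add(-5, V)) = Add(1, V))
Pow(Function('P')(Function('p')(-2, 1)), 2) = Pow(Add(1, 0), 2) = Pow(1, 2) = 1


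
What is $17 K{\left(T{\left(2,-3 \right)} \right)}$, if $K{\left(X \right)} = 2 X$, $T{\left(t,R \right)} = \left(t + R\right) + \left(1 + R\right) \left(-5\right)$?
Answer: $306$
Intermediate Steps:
$T{\left(t,R \right)} = -5 + t - 4 R$ ($T{\left(t,R \right)} = \left(R + t\right) - \left(5 + 5 R\right) = -5 + t - 4 R$)
$17 K{\left(T{\left(2,-3 \right)} \right)} = 17 \cdot 2 \left(-5 + 2 - -12\right) = 17 \cdot 2 \left(-5 + 2 + 12\right) = 17 \cdot 2 \cdot 9 = 17 \cdot 18 = 306$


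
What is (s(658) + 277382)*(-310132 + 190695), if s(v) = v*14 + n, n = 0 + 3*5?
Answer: -34231719133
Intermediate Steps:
n = 15 (n = 0 + 15 = 15)
s(v) = 15 + 14*v (s(v) = v*14 + 15 = 14*v + 15 = 15 + 14*v)
(s(658) + 277382)*(-310132 + 190695) = ((15 + 14*658) + 277382)*(-310132 + 190695) = ((15 + 9212) + 277382)*(-119437) = (9227 + 277382)*(-119437) = 286609*(-119437) = -34231719133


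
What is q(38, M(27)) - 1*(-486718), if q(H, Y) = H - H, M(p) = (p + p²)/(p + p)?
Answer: 486718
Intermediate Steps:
M(p) = (p + p²)/(2*p) (M(p) = (p + p²)/((2*p)) = (p + p²)*(1/(2*p)) = (p + p²)/(2*p))
q(H, Y) = 0
q(38, M(27)) - 1*(-486718) = 0 - 1*(-486718) = 0 + 486718 = 486718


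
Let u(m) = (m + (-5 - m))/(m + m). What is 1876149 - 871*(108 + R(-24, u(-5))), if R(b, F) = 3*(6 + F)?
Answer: 3530193/2 ≈ 1.7651e+6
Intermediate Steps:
u(m) = -5/(2*m) (u(m) = -5*1/(2*m) = -5/(2*m))
R(b, F) = 18 + 3*F
1876149 - 871*(108 + R(-24, u(-5))) = 1876149 - 871*(108 + (18 + 3*(-5/2/(-5)))) = 1876149 - 871*(108 + (18 + 3*(-5/2*(-⅕)))) = 1876149 - 871*(108 + (18 + 3*(½))) = 1876149 - 871*(108 + (18 + 3/2)) = 1876149 - 871*(108 + 39/2) = 1876149 - 871*255/2 = 1876149 - 1*222105/2 = 1876149 - 222105/2 = 3530193/2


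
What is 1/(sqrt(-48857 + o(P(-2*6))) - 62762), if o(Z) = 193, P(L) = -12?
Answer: -4483/281365522 - I*sqrt(12166)/1969558654 ≈ -1.5933e-5 - 5.6002e-8*I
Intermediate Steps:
1/(sqrt(-48857 + o(P(-2*6))) - 62762) = 1/(sqrt(-48857 + 193) - 62762) = 1/(sqrt(-48664) - 62762) = 1/(2*I*sqrt(12166) - 62762) = 1/(-62762 + 2*I*sqrt(12166))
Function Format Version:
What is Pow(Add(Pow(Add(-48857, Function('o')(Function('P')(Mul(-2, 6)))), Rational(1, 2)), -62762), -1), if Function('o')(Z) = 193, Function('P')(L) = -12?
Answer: Add(Rational(-4483, 281365522), Mul(Rational(-1, 1969558654), I, Pow(12166, Rational(1, 2)))) ≈ Add(-1.5933e-5, Mul(-5.6002e-8, I))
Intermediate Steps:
Pow(Add(Pow(Add(-48857, Function('o')(Function('P')(Mul(-2, 6)))), Rational(1, 2)), -62762), -1) = Pow(Add(Pow(Add(-48857, 193), Rational(1, 2)), -62762), -1) = Pow(Add(Pow(-48664, Rational(1, 2)), -62762), -1) = Pow(Add(Mul(2, I, Pow(12166, Rational(1, 2))), -62762), -1) = Pow(Add(-62762, Mul(2, I, Pow(12166, Rational(1, 2)))), -1)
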